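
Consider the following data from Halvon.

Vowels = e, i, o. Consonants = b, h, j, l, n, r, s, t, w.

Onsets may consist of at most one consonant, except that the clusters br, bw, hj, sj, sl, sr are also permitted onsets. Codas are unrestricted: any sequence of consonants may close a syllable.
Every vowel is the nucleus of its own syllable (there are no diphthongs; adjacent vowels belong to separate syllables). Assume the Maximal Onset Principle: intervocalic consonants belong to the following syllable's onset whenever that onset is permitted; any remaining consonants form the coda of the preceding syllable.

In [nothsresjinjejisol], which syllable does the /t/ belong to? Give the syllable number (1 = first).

1

Vowels present: o, e, i, e, i, o; each is a nucleus, giving 6 syllables.
σ1/σ2 boundary: /thsr/ — longest licit onset from the right is /sr/, leaving /th/ as coda.
σ2/σ3 boundary: /sj/ — entire cluster is a permitted onset → onset /sj/, coda ∅.
σ3/σ4 boundary: /nj/ splits as /n/ + /j/ (/j/ is the longest suffix that is a licit onset).
σ4/σ5 boundary: /j/ is a single consonant, so it becomes the next onset.
σ5/σ6 boundary: just /s/ — single C goes to the following onset.
Syllabification: noth.sre.sjin.je.ji.sol.
The /t/ is in the coda of syllable 1 (/noth/).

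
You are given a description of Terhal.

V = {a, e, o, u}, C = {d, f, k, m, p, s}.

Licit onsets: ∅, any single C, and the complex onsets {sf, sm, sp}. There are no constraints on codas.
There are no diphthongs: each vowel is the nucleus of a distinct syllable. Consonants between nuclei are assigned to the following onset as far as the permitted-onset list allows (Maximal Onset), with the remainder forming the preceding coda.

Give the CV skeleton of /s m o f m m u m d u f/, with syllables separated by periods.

CCVCC.CVC.CVC

Vowels present: o, u, u; each is a nucleus, giving 3 syllables.
σ1/σ2 boundary: /fmm/ splits as /fm/ + /m/ (/m/ is the longest suffix that is a licit onset).
σ2/σ3 boundary: /md/ — longest licit onset from the right is /d/, leaving /m/ as coda.
Syllabification: smofm.mum.duf.
Mapping each syllable to C/V: /smofm/ → CCVCC, /mum/ → CVC, /duf/ → CVC.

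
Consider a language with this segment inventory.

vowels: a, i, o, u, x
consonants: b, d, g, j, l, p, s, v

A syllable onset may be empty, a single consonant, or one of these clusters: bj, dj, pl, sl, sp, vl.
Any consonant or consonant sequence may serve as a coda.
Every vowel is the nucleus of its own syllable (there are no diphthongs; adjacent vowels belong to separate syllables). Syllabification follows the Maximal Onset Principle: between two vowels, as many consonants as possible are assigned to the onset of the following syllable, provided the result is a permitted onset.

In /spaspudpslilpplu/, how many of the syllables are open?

2

The vowels are a, u, i, u — 4 nuclei, so 4 syllables.
V1 /a/ – V2 /u/: cluster /sp/ — /sp/ is itself a permitted onset, so the whole cluster goes right; preceding coda = ∅.
V2 /u/ – V3 /i/: /dpsl/; trying suffixes from longest down, /sl/ is the first permitted one, so coda /dp/ | onset /sl/.
V3 /i/ – V4 /u/: /lppl/; trying suffixes from longest down, /pl/ is the first permitted one, so coda /lp/ | onset /pl/.
So the parse is spa.spudp.slilp.plu.
Classifying each syllable: /spa/ (open), /spudp/ (closed), /slilp/ (closed), /plu/ (open).
Open syllables: 2.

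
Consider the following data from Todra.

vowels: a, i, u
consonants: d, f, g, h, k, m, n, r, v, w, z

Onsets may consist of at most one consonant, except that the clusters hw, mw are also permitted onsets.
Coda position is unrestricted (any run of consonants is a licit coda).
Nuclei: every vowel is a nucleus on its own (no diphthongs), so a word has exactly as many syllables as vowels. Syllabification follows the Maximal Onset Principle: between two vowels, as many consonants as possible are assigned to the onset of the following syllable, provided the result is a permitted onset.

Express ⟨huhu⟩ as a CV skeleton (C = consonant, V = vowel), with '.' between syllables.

CV.CV

Vowels present: u, u; each is a nucleus, giving 2 syllables.
Between /u/ (V1) and /u/ (V2): /h/ → onset of the next syllable (single consonants are always licit onsets).
Putting it together: hu.hu.
Mapping each syllable to C/V: /hu/ → CV, /hu/ → CV.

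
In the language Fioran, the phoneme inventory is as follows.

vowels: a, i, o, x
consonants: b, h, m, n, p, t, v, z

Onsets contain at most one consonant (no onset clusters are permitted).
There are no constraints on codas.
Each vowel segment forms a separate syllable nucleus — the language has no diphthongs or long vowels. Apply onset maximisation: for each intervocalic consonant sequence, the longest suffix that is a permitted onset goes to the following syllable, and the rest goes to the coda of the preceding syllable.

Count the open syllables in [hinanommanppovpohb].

Nuclei (vowels): i, a, o, a, o, o → 6 syllables.
V1 /i/ – V2 /a/: /n/ → onset of the next syllable (single consonants are always licit onsets).
V2 /a/ – V3 /o/: /n/ is a single consonant, so it becomes the next onset.
V3 /o/ – V4 /a/: /mm/; trying suffixes from longest down, /m/ is the first permitted one, so coda /m/ | onset /m/.
V4 /a/ – V5 /o/: /npp/ — longest licit onset from the right is /p/, leaving /np/ as coda.
V5 /o/ – V6 /o/: /vp/; trying suffixes from longest down, /p/ is the first permitted one, so coda /v/ | onset /p/.
Syllabification: hi.na.nom.manp.pov.pohb.
Classifying each syllable: /hi/ (open), /na/ (open), /nom/ (closed), /manp/ (closed), /pov/ (closed), /pohb/ (closed).
Open syllables: 2.

2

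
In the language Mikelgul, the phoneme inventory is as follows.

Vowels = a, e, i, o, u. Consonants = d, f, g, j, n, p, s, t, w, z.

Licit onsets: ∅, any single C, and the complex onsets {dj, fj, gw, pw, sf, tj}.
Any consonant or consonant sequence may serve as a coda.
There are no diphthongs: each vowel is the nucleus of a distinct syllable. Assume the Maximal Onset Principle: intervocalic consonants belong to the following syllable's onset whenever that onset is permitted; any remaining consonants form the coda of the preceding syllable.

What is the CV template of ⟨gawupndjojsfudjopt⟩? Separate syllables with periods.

The vowels are a, u, o, u, o — 5 nuclei, so 5 syllables.
V1 /a/ – V2 /u/: just /w/ — single C goes to the following onset.
V2 /u/ – V3 /o/: /pndj/ splits as /pn/ + /dj/ (/dj/ is the longest suffix that is a licit onset).
V3 /o/ – V4 /u/: /jsf/ — longest licit onset from the right is /sf/, leaving /j/ as coda.
V4 /u/ – V5 /o/: cluster /dj/ — /dj/ is itself a permitted onset, so the whole cluster goes right; preceding coda = ∅.
So the parse is ga.wupn.djoj.sfu.djopt.
Mapping each syllable to C/V: /ga/ → CV, /wupn/ → CVCC, /djoj/ → CCVC, /sfu/ → CCV, /djopt/ → CCVCC.

CV.CVCC.CCVC.CCV.CCVCC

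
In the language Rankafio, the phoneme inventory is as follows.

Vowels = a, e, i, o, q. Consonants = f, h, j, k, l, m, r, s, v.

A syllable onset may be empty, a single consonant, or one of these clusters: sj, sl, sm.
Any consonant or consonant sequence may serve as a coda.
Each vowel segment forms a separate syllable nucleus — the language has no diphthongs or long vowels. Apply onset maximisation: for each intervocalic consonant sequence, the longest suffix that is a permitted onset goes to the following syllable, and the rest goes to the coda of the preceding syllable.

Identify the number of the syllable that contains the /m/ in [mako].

The vowels are a, o — 2 nuclei, so 2 syllables.
/a…o/ gap (V1→V2): /k/ is a single consonant, so it becomes the next onset.
Result: ma.ko.
The /m/ is in the onset of syllable 1 (/ma/).

1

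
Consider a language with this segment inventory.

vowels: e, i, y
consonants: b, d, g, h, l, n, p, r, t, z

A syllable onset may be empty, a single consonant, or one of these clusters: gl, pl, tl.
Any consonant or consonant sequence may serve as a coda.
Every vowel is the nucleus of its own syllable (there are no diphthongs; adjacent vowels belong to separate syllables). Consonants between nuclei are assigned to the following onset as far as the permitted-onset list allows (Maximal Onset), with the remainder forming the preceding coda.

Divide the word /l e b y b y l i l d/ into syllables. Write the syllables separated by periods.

le.by.by.lild

Nuclei (vowels): e, y, y, i → 4 syllables.
Between /e/ (V1) and /y/ (V2): just /b/ — single C goes to the following onset.
Between /y/ (V2) and /y/ (V3): /b/ is a single consonant, so it becomes the next onset.
Between /y/ (V3) and /i/ (V4): just /l/ — single C goes to the following onset.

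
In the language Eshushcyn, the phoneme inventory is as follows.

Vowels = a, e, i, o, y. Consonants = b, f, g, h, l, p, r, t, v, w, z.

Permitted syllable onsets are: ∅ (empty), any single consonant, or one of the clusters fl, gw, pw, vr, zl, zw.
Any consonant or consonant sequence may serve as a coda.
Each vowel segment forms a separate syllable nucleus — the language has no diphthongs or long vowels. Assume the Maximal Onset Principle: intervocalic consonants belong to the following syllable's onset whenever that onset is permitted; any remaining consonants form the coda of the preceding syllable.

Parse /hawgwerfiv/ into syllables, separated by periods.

haw.gwer.fiv

Vowels present: a, e, i; each is a nucleus, giving 3 syllables.
σ1/σ2 boundary: cluster /wgw/ — the longest permitted-onset suffix is /gw/; onset = /gw/, preceding coda = /w/.
σ2/σ3 boundary: /rf/ — longest licit onset from the right is /f/, leaving /r/ as coda.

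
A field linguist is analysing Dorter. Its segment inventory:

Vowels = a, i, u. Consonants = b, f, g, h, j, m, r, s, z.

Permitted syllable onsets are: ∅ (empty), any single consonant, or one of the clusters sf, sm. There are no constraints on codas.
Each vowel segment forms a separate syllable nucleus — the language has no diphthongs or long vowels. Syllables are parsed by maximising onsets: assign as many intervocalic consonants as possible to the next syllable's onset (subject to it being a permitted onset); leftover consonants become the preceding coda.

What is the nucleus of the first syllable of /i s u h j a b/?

Vowels present: i, u, a; each is a nucleus, giving 3 syllables.
The first nucleus (vowel 1 from the left) is /i/.

i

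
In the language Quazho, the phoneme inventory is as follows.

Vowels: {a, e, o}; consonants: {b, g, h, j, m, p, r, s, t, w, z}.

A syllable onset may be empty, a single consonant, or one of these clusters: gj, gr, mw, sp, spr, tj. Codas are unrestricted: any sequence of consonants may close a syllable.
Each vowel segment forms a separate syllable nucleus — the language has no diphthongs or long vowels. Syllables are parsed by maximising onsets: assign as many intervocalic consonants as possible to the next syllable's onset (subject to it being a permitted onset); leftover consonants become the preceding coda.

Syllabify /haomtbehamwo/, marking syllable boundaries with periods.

ha.omt.be.ha.mwo

Nuclei (vowels): a, o, e, a, o → 5 syllables.
Between /a/ (V1) and /o/ (V2): no consonants, so the boundary falls immediately after /a/.
Between /o/ (V2) and /e/ (V3): cluster /mtb/ — the longest permitted-onset suffix is /b/; onset = /b/, preceding coda = /mt/.
Between /e/ (V3) and /a/ (V4): /h/ → onset of the next syllable (single consonants are always licit onsets).
Between /a/ (V4) and /o/ (V5): cluster /mw/ — /mw/ is itself a permitted onset, so the whole cluster goes right; preceding coda = ∅.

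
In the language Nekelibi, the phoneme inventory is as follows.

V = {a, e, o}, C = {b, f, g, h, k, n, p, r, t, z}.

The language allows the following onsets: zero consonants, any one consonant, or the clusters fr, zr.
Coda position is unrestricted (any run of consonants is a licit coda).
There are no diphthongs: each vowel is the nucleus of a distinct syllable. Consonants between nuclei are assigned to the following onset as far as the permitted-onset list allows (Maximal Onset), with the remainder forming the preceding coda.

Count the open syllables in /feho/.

2

The vowels are e, o — 2 nuclei, so 2 syllables.
σ1/σ2 boundary: /h/ → onset of the next syllable (single consonants are always licit onsets).
Putting it together: fe.ho.
Classifying each syllable: /fe/ (open), /ho/ (open).
Open syllables: 2.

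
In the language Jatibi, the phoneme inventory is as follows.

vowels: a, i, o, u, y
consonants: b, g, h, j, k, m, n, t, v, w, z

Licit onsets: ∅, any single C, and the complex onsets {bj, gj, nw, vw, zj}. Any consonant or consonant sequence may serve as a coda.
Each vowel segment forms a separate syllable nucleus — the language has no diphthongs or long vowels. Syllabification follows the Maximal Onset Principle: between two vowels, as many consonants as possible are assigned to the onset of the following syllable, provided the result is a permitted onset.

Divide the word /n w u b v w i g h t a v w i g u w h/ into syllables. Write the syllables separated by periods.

nwub.vwigh.ta.vwi.guwh

The vowels are u, i, a, i, u — 5 nuclei, so 5 syllables.
Between /u/ (V1) and /i/ (V2): cluster /bvw/ — the longest permitted-onset suffix is /vw/; onset = /vw/, preceding coda = /b/.
Between /i/ (V2) and /a/ (V3): cluster /ght/ — the longest permitted-onset suffix is /t/; onset = /t/, preceding coda = /gh/.
Between /a/ (V3) and /i/ (V4): /vw/ — entire cluster is a permitted onset → onset /vw/, coda ∅.
Between /i/ (V4) and /u/ (V5): /g/ is a single consonant, so it becomes the next onset.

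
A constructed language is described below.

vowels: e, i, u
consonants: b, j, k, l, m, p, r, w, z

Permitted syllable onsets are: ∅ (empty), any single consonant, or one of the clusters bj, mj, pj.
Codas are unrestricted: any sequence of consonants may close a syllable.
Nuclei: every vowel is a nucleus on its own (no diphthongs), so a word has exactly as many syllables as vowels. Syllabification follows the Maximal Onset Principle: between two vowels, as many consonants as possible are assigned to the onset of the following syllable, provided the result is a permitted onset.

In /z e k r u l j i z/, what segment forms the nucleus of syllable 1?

The vowels are e, u, i — 3 nuclei, so 3 syllables.
The first nucleus (vowel 1 from the left) is /e/.

e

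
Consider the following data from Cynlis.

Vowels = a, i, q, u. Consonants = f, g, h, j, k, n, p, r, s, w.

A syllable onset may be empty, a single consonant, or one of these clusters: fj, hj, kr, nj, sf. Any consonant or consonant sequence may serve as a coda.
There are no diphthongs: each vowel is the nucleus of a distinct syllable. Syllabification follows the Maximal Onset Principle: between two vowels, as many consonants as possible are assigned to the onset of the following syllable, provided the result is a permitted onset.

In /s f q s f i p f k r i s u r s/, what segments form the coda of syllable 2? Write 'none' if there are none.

pf

Vowels present: q, i, i, u; each is a nucleus, giving 4 syllables.
V1 /q/ – V2 /i/: cluster /sf/ — /sf/ is itself a permitted onset, so the whole cluster goes right; preceding coda = ∅.
V2 /i/ – V3 /i/: /pfkr/ splits as /pf/ + /kr/ (/kr/ is the longest suffix that is a licit onset).
V3 /i/ – V4 /u/: /s/ → onset of the next syllable (single consonants are always licit onsets).
Result: sfq.sfipf.kri.surs.
Syllable 2 is /sfipf/: onset /sf/, nucleus /i/, coda /pf/.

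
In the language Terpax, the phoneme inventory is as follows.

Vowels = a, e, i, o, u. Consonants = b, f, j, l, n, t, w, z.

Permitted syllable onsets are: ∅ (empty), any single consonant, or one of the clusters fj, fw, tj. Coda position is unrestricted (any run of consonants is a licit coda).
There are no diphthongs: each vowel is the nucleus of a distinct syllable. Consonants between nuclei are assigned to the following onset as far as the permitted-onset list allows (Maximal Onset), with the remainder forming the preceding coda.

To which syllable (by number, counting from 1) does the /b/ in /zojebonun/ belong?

Nuclei (vowels): o, e, o, u → 4 syllables.
V1 /o/ – V2 /e/: just /j/ — single C goes to the following onset.
V2 /e/ – V3 /o/: just /b/ — single C goes to the following onset.
V3 /o/ – V4 /u/: just /n/ — single C goes to the following onset.
Putting it together: zo.je.bo.nun.
The /b/ is in the onset of syllable 3 (/bo/).

3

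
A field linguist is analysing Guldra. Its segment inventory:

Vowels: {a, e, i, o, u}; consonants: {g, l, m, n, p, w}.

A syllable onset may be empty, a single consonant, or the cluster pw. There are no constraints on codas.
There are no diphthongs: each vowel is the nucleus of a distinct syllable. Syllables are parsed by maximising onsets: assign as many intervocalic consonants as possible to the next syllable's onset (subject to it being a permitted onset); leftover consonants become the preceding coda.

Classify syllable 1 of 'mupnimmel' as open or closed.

closed

The vowels are u, i, e — 3 nuclei, so 3 syllables.
V1 /u/ – V2 /i/: /pn/ — longest licit onset from the right is /n/, leaving /p/ as coda.
V2 /i/ – V3 /e/: /mm/ splits as /m/ + /m/ (/m/ is the longest suffix that is a licit onset).
Syllabification: mup.nim.mel.
Syllable 1 is /mup/ with coda /p/, so it is closed.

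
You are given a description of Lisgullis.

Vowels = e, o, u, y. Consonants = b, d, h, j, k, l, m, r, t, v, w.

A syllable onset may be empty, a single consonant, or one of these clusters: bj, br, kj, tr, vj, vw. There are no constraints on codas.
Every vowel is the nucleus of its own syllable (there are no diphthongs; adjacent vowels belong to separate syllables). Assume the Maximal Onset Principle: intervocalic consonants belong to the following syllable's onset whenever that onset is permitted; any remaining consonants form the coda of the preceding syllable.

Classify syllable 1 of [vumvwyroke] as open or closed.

The vowels are u, y, o, e — 4 nuclei, so 4 syllables.
/u…y/ gap (V1→V2): /mvw/ — longest licit onset from the right is /vw/, leaving /m/ as coda.
/y…o/ gap (V2→V3): /r/ → onset of the next syllable (single consonants are always licit onsets).
/o…e/ gap (V3→V4): /k/ → onset of the next syllable (single consonants are always licit onsets).
Syllabification: vum.vwy.ro.ke.
Syllable 1 is /vum/ with coda /m/, so it is closed.

closed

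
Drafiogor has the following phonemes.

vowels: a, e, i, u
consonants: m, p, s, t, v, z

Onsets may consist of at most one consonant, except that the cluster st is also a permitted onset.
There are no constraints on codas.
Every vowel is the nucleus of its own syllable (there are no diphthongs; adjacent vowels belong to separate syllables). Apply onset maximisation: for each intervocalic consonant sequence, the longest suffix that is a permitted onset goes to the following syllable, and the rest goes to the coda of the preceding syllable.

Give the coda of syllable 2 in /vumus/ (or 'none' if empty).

The vowels are u, u — 2 nuclei, so 2 syllables.
σ1/σ2 boundary: /m/ → onset of the next syllable (single consonants are always licit onsets).
Putting it together: vu.mus.
Syllable 2 is /mus/: onset /m/, nucleus /u/, coda /s/.

s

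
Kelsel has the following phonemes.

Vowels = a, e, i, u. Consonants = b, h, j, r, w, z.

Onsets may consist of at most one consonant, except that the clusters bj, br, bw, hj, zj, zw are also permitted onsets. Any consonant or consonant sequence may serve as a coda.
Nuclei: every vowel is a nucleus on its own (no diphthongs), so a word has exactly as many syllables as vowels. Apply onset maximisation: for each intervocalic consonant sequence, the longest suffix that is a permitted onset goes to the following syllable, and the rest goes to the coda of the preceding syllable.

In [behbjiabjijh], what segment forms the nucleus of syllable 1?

Nuclei (vowels): e, i, a, i → 4 syllables.
The first nucleus (vowel 1 from the left) is /e/.

e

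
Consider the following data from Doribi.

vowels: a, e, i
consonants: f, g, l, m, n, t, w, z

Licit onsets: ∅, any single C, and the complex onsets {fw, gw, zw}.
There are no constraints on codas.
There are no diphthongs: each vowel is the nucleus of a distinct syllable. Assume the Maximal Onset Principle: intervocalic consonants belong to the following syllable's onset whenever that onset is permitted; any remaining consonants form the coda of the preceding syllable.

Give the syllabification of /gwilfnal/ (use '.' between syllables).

The vowels are i, a — 2 nuclei, so 2 syllables.
Between /i/ (V1) and /a/ (V2): /lfn/ — longest licit onset from the right is /n/, leaving /lf/ as coda.

gwilf.nal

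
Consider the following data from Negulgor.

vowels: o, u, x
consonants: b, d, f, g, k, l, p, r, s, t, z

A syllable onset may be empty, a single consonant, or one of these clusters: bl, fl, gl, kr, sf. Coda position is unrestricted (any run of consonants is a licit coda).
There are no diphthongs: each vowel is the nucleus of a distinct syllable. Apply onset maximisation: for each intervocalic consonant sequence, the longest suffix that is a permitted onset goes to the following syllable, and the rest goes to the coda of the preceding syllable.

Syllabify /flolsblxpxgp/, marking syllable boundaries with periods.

Nuclei (vowels): o, x, x → 3 syllables.
/o…x/ gap (V1→V2): /lsbl/ splits as /ls/ + /bl/ (/bl/ is the longest suffix that is a licit onset).
/x…x/ gap (V2→V3): /p/ → onset of the next syllable (single consonants are always licit onsets).

flols.blx.pxgp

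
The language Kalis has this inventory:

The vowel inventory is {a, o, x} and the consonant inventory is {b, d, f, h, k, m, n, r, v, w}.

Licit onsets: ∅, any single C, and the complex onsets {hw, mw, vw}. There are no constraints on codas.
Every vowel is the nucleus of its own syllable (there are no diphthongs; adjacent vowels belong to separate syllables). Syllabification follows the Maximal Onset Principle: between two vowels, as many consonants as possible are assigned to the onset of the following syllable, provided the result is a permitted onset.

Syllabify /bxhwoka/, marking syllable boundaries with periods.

The vowels are x, o, a — 3 nuclei, so 3 syllables.
σ1/σ2 boundary: cluster /hw/ — /hw/ is itself a permitted onset, so the whole cluster goes right; preceding coda = ∅.
σ2/σ3 boundary: just /k/ — single C goes to the following onset.

bx.hwo.ka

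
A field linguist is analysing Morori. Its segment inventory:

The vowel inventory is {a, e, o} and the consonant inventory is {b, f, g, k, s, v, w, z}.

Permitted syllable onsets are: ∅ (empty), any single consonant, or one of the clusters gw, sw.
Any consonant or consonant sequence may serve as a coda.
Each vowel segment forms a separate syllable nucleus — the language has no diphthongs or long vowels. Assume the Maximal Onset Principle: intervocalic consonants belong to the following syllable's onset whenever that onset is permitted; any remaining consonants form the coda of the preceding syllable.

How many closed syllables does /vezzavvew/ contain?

3

The vowels are e, a, e — 3 nuclei, so 3 syllables.
Between /e/ (V1) and /a/ (V2): /zz/; trying suffixes from longest down, /z/ is the first permitted one, so coda /z/ | onset /z/.
Between /a/ (V2) and /e/ (V3): /vv/ — longest licit onset from the right is /v/, leaving /v/ as coda.
Syllabification: vez.zav.vew.
Classifying each syllable: /vez/ (closed), /zav/ (closed), /vew/ (closed).
Closed syllables: 3.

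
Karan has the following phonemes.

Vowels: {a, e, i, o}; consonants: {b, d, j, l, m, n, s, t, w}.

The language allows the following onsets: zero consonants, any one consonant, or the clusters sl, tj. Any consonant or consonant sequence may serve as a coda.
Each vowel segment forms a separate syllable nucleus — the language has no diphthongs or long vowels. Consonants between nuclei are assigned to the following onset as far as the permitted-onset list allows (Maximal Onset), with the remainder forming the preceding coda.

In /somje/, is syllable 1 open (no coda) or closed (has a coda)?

closed

Nuclei (vowels): o, e → 2 syllables.
σ1/σ2 boundary: /mj/ — longest licit onset from the right is /j/, leaving /m/ as coda.
Result: som.je.
Syllable 1 is /som/ with coda /m/, so it is closed.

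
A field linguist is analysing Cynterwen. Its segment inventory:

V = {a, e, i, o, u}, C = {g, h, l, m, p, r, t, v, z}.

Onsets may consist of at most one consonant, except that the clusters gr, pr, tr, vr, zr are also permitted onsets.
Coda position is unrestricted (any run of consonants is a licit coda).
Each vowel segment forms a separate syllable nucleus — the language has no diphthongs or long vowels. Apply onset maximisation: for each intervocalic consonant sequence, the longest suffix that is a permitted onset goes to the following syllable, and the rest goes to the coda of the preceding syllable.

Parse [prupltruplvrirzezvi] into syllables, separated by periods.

prupl.trupl.vrir.zez.vi

Vowels present: u, u, i, e, i; each is a nucleus, giving 5 syllables.
V1 /u/ – V2 /u/: cluster /pltr/ — the longest permitted-onset suffix is /tr/; onset = /tr/, preceding coda = /pl/.
V2 /u/ – V3 /i/: cluster /plvr/ — the longest permitted-onset suffix is /vr/; onset = /vr/, preceding coda = /pl/.
V3 /i/ – V4 /e/: /rz/; trying suffixes from longest down, /z/ is the first permitted one, so coda /r/ | onset /z/.
V4 /e/ – V5 /i/: /zv/; trying suffixes from longest down, /v/ is the first permitted one, so coda /z/ | onset /v/.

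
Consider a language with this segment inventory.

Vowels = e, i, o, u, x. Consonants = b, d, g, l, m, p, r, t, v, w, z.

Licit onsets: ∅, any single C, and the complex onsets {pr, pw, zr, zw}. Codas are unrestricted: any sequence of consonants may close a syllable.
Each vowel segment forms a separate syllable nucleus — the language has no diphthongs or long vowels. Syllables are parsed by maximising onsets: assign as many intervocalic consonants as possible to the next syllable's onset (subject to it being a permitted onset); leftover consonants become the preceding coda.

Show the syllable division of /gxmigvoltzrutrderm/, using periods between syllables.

gx.mig.volt.zrutr.derm

The vowels are x, i, o, u, e — 5 nuclei, so 5 syllables.
/x…i/ gap (V1→V2): /m/ is a single consonant, so it becomes the next onset.
/i…o/ gap (V2→V3): /gv/; trying suffixes from longest down, /v/ is the first permitted one, so coda /g/ | onset /v/.
/o…u/ gap (V3→V4): /ltzr/; trying suffixes from longest down, /zr/ is the first permitted one, so coda /lt/ | onset /zr/.
/u…e/ gap (V4→V5): cluster /trd/ — the longest permitted-onset suffix is /d/; onset = /d/, preceding coda = /tr/.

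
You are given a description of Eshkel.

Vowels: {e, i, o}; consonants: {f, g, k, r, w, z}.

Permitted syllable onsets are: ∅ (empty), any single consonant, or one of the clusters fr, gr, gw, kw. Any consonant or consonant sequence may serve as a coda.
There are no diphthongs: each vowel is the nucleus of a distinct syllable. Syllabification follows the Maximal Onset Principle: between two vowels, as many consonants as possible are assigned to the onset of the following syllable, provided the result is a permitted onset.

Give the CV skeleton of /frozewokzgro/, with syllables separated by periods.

Nuclei (vowels): o, e, o, o → 4 syllables.
Between /o/ (V1) and /e/ (V2): just /z/ — single C goes to the following onset.
Between /e/ (V2) and /o/ (V3): just /w/ — single C goes to the following onset.
Between /o/ (V3) and /o/ (V4): /kzgr/ — longest licit onset from the right is /gr/, leaving /kz/ as coda.
Result: fro.ze.wokz.gro.
Mapping each syllable to C/V: /fro/ → CCV, /ze/ → CV, /wokz/ → CVCC, /gro/ → CCV.

CCV.CV.CVCC.CCV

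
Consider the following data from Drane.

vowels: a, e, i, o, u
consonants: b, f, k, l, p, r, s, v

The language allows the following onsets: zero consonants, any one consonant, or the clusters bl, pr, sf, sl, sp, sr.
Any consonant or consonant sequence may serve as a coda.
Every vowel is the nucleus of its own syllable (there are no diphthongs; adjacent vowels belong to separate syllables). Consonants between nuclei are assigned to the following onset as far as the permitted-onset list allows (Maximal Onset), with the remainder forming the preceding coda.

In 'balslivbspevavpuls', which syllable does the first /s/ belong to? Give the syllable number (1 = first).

Nuclei (vowels): a, i, e, a, u → 5 syllables.
σ1/σ2 boundary: /lsl/ splits as /l/ + /sl/ (/sl/ is the longest suffix that is a licit onset).
σ2/σ3 boundary: /vbsp/; trying suffixes from longest down, /sp/ is the first permitted one, so coda /vb/ | onset /sp/.
σ3/σ4 boundary: /v/ is a single consonant, so it becomes the next onset.
σ4/σ5 boundary: /vp/ splits as /v/ + /p/ (/p/ is the longest suffix that is a licit onset).
Result: bal.slivb.spe.vav.puls.
The first /s/ is in the onset of syllable 2 (/slivb/).

2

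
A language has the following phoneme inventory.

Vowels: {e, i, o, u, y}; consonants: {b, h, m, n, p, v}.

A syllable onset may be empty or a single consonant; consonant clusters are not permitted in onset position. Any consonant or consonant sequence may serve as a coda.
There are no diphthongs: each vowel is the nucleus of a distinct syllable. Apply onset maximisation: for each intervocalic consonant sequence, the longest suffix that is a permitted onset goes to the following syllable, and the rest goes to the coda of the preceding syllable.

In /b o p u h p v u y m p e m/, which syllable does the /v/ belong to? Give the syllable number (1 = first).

The vowels are o, u, u, y, e — 5 nuclei, so 5 syllables.
σ1/σ2 boundary: just /p/ — single C goes to the following onset.
σ2/σ3 boundary: /hpv/ splits as /hp/ + /v/ (/v/ is the longest suffix that is a licit onset).
σ3/σ4 boundary: nothing intervenes; syllable break is V.V.
σ4/σ5 boundary: /mp/ splits as /m/ + /p/ (/p/ is the longest suffix that is a licit onset).
Result: bo.puhp.vu.ym.pem.
The /v/ is in the onset of syllable 3 (/vu/).

3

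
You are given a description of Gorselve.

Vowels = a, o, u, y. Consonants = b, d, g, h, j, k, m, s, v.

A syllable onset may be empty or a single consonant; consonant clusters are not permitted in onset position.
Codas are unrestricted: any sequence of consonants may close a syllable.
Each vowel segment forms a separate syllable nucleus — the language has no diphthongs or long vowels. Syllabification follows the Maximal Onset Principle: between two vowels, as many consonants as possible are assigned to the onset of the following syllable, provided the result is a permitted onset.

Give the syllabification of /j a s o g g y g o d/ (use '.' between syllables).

ja.sog.gy.god

Vowels present: a, o, y, o; each is a nucleus, giving 4 syllables.
/a…o/ gap (V1→V2): /s/ → onset of the next syllable (single consonants are always licit onsets).
/o…y/ gap (V2→V3): /gg/; trying suffixes from longest down, /g/ is the first permitted one, so coda /g/ | onset /g/.
/y…o/ gap (V3→V4): /g/ → onset of the next syllable (single consonants are always licit onsets).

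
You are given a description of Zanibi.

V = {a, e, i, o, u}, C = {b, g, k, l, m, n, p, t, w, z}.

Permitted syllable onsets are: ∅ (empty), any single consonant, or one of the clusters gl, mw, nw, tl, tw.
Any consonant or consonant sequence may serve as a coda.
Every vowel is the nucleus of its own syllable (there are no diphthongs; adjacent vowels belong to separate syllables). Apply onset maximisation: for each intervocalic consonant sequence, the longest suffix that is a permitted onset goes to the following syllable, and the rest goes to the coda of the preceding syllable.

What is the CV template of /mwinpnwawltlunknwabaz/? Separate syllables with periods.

CCVCC.CCVCC.CCVCC.CCV.CVC

Vowels present: i, a, u, a, a; each is a nucleus, giving 5 syllables.
σ1/σ2 boundary: cluster /npnw/ — the longest permitted-onset suffix is /nw/; onset = /nw/, preceding coda = /np/.
σ2/σ3 boundary: cluster /wltl/ — the longest permitted-onset suffix is /tl/; onset = /tl/, preceding coda = /wl/.
σ3/σ4 boundary: /nknw/ splits as /nk/ + /nw/ (/nw/ is the longest suffix that is a licit onset).
σ4/σ5 boundary: /b/ → onset of the next syllable (single consonants are always licit onsets).
Putting it together: mwinp.nwawl.tlunk.nwa.baz.
Mapping each syllable to C/V: /mwinp/ → CCVCC, /nwawl/ → CCVCC, /tlunk/ → CCVCC, /nwa/ → CCV, /baz/ → CVC.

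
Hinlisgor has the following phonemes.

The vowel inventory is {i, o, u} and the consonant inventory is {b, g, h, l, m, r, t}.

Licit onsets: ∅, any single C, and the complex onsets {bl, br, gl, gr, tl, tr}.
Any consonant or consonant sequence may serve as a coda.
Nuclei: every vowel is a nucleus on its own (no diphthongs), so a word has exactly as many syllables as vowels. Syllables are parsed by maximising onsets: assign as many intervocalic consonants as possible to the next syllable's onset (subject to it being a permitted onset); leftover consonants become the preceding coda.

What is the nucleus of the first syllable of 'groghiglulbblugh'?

Nuclei (vowels): o, i, u, u → 4 syllables.
The first nucleus (vowel 1 from the left) is /o/.

o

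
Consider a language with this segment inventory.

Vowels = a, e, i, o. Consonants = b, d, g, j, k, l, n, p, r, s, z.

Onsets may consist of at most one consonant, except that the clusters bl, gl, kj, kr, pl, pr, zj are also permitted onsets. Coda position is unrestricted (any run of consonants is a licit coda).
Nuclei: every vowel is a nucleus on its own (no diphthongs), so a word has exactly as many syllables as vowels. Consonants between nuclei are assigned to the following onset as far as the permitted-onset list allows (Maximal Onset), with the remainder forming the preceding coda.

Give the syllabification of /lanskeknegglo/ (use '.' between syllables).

Nuclei (vowels): a, e, e, o → 4 syllables.
Between /a/ (V1) and /e/ (V2): cluster /nsk/ — the longest permitted-onset suffix is /k/; onset = /k/, preceding coda = /ns/.
Between /e/ (V2) and /e/ (V3): /kn/; trying suffixes from longest down, /n/ is the first permitted one, so coda /k/ | onset /n/.
Between /e/ (V3) and /o/ (V4): /ggl/ — longest licit onset from the right is /gl/, leaving /g/ as coda.

lans.kek.neg.glo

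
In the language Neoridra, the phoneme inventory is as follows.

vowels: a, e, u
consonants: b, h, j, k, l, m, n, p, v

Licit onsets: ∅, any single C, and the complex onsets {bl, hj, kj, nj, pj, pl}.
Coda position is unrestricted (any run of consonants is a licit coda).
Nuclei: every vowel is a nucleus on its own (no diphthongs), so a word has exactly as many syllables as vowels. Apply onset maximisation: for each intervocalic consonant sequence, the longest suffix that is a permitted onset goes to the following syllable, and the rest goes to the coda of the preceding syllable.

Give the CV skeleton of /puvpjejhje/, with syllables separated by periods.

CVC.CCVC.CCV

Vowels present: u, e, e; each is a nucleus, giving 3 syllables.
V1 /u/ – V2 /e/: /vpj/ — longest licit onset from the right is /pj/, leaving /v/ as coda.
V2 /e/ – V3 /e/: /jhj/; trying suffixes from longest down, /hj/ is the first permitted one, so coda /j/ | onset /hj/.
Syllabification: puv.pjej.hje.
Mapping each syllable to C/V: /puv/ → CVC, /pjej/ → CCVC, /hje/ → CCV.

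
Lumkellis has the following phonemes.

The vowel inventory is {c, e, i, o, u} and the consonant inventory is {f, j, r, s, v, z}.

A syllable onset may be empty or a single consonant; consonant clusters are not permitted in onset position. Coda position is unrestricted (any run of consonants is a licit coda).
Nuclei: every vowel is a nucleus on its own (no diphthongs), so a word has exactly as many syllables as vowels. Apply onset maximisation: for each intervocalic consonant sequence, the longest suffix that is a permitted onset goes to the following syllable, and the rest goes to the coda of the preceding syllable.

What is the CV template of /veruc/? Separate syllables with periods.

Nuclei (vowels): e, u, c → 3 syllables.
V1 /e/ – V2 /u/: just /r/ — single C goes to the following onset.
V2 /u/ – V3 /c/: no consonants, so the boundary falls immediately after /u/.
So the parse is ve.ru.c.
Mapping each syllable to C/V: /ve/ → CV, /ru/ → CV, /c/ → V.

CV.CV.V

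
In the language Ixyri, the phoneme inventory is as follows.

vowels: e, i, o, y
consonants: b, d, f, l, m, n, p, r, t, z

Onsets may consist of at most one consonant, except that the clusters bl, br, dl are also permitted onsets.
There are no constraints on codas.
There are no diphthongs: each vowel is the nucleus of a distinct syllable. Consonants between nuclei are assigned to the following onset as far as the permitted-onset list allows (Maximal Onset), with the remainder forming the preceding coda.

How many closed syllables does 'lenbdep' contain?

2

Vowels present: e, e; each is a nucleus, giving 2 syllables.
Between /e/ (V1) and /e/ (V2): cluster /nbd/ — the longest permitted-onset suffix is /d/; onset = /d/, preceding coda = /nb/.
So the parse is lenb.dep.
Classifying each syllable: /lenb/ (closed), /dep/ (closed).
Closed syllables: 2.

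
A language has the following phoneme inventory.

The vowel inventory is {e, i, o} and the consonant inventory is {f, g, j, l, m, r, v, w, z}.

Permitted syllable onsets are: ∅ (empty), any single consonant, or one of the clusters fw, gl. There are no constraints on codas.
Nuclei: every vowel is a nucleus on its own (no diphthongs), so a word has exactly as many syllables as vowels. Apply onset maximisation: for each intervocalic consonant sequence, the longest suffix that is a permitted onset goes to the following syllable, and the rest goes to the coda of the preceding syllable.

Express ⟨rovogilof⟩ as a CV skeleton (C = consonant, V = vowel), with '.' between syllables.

The vowels are o, o, i, o — 4 nuclei, so 4 syllables.
σ1/σ2 boundary: just /v/ — single C goes to the following onset.
σ2/σ3 boundary: /g/ → onset of the next syllable (single consonants are always licit onsets).
σ3/σ4 boundary: /l/ → onset of the next syllable (single consonants are always licit onsets).
So the parse is ro.vo.gi.lof.
Mapping each syllable to C/V: /ro/ → CV, /vo/ → CV, /gi/ → CV, /lof/ → CVC.

CV.CV.CV.CVC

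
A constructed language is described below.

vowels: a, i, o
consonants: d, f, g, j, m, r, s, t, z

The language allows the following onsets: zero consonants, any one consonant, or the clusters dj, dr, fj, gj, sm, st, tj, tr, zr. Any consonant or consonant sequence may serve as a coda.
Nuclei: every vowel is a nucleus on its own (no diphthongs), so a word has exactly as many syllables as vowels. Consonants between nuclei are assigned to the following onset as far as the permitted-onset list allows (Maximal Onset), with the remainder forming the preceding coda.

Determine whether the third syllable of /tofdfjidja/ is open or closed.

open

Vowels present: o, i, a; each is a nucleus, giving 3 syllables.
/o…i/ gap (V1→V2): /fdfj/ — longest licit onset from the right is /fj/, leaving /fd/ as coda.
/i…a/ gap (V2→V3): /dj/ — entire cluster is a permitted onset → onset /dj/, coda ∅.
Putting it together: tofd.fji.dja.
Syllable 3 is /dja/; it ends in its nucleus with no coda, so it is open.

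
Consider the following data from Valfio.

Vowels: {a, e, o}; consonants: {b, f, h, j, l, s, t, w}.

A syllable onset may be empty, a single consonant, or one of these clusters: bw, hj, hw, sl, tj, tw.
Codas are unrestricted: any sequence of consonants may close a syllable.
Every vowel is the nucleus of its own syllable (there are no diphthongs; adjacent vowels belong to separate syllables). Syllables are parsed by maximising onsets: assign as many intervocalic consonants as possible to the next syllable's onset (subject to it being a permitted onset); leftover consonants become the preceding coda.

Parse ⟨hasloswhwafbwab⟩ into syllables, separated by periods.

ha.slosw.hwaf.bwab

The vowels are a, o, a, a — 4 nuclei, so 4 syllables.
σ1/σ2 boundary: cluster /sl/ — /sl/ is itself a permitted onset, so the whole cluster goes right; preceding coda = ∅.
σ2/σ3 boundary: cluster /swhw/ — the longest permitted-onset suffix is /hw/; onset = /hw/, preceding coda = /sw/.
σ3/σ4 boundary: cluster /fbw/ — the longest permitted-onset suffix is /bw/; onset = /bw/, preceding coda = /f/.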